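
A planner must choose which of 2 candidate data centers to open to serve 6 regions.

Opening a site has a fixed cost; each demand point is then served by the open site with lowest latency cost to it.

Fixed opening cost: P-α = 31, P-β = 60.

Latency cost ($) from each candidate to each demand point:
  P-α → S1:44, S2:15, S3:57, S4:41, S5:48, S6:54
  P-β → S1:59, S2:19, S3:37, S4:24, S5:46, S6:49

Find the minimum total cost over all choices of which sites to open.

Open {P-α}: assign each demand point to its cheapest open site.
  S1→P-α 44, S2→P-α 15, S3→P-α 57, S4→P-α 41, S5→P-α 48, S6→P-α 54
  latency cost 259, fixed 31 → total 290.
Compare {P-β}: latency cost 234 + fixed 60 = 294.
Compare {P-α, P-β}: latency cost 215 + fixed 91 = 306.

290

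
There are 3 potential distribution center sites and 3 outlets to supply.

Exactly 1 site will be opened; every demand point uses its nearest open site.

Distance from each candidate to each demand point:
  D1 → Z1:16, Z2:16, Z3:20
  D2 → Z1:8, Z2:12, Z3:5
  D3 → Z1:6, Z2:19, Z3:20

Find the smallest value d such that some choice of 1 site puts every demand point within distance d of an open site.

12

Open {D2}.
  Farthest demand point is Z2 at distance 12 (to D2); all others are ≤ 12.
With {D1} the worst case is 20.
With {D3} the worst case is 20.
No size-1 selection achieves below 12.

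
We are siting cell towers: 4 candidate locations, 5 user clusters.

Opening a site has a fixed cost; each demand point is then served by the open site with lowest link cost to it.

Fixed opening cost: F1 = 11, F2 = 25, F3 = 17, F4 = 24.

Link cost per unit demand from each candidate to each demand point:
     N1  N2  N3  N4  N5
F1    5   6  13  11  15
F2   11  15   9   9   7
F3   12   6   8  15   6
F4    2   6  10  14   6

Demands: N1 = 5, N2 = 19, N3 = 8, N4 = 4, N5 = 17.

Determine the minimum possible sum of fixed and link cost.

Open {F1, F3}: assign each demand point to its cheapest open site.
  N1→F1 5×5=25, N2→F1 19×6=114, N3→F3 8×8=64, N4→F1 4×11=44, N5→F3 17×6=102
  link cost 349, fixed 28 → total 377.
Compare {F2, F4}: link cost 334 + fixed 49 = 383.
Compare {F1, F4}: link cost 350 + fixed 35 = 385.
Compare {F4}: link cost 362 + fixed 24 = 386.
All other subsets cost ≥ 383. Minimum total cost: 377.

377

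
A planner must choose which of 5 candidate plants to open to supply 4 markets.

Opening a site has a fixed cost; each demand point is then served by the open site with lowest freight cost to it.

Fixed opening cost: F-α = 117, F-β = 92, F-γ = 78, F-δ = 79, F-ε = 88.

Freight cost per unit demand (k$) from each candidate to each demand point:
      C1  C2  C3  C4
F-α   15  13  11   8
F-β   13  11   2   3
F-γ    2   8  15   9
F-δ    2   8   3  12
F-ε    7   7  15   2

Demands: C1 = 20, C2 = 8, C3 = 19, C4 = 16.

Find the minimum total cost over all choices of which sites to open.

352

Open {F-δ, F-ε}: assign each demand point to its cheapest open site.
  C1→F-δ 20×2=40, C2→F-ε 8×7=56, C3→F-δ 19×3=57, C4→F-ε 16×2=32
  freight cost 185, fixed 167 → total 352.
Compare {F-β, F-γ}: freight cost 190 + fixed 170 = 360.
Compare {F-β, F-δ}: freight cost 190 + fixed 171 = 361.
Compare {F-β, F-γ, F-ε}: freight cost 166 + fixed 258 = 424.
All other subsets cost ≥ 360. Minimum total cost: 352.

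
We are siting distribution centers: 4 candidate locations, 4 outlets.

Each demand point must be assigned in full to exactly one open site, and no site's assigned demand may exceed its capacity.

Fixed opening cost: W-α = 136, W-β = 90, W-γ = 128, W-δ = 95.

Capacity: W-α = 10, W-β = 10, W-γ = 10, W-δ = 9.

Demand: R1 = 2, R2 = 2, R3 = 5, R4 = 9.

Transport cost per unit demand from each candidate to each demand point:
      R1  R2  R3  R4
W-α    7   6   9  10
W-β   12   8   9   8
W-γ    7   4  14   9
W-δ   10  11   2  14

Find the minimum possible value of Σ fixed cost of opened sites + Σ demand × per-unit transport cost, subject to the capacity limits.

309

Open {W-β, W-δ}; cheapest assignment that respects the capacities:
  W-β (cap 10, load 9): R4 — cost 9×8 = 72
  W-δ (cap 9, load 9): R1, R2, R3 — cost 2×10 + 2×11 + 5×2 = 52
  Shipping 124, fixed 185 → total 309.
  Any other capacity-feasible assignment to {W-β, W-δ} ships for at least 124.
Compare {W-γ, W-δ}: its best feasible assignment gives total 356.
Compare {W-α, W-β}: its best feasible assignment gives total 369.
Every other set of open sites that can feasibly serve all demand totals ≥ 356 even under its best assignment. Minimum: 309.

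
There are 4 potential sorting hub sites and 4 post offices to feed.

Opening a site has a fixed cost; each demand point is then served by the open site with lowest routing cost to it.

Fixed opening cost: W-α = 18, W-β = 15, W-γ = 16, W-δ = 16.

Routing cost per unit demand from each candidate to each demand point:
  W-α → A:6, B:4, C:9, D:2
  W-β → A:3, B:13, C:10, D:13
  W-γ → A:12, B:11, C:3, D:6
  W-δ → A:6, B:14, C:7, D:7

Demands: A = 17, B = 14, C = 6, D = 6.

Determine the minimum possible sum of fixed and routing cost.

Open {W-α, W-β, W-γ}: assign each demand point to its cheapest open site.
  A→W-β 17×3=51, B→W-α 14×4=56, C→W-γ 6×3=18, D→W-α 6×2=12
  routing cost 137, fixed 49 → total 186.
Compare {W-α, W-β, W-γ, W-δ}: routing cost 137 + fixed 65 = 202.
Compare {W-α, W-β}: routing cost 173 + fixed 33 = 206.
Compare {W-α, W-β, W-δ}: routing cost 161 + fixed 49 = 210.
All other subsets cost ≥ 202. Minimum total cost: 186.

186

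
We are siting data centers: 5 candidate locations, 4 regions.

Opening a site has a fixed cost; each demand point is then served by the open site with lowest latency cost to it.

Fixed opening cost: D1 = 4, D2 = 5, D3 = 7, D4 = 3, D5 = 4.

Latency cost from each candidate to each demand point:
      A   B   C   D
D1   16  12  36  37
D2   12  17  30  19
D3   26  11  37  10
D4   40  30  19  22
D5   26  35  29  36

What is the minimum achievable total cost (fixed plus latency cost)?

67

Open {D2, D3, D4}: assign each demand point to its cheapest open site.
  A→D2 12, B→D3 11, C→D4 19, D→D3 10
  latency cost 52, fixed 15 → total 67.
Compare {D1, D3, D4}: latency cost 56 + fixed 14 = 70.
Compare {D1, D2, D3, D4}: latency cost 52 + fixed 19 = 71.
Compare {D2, D3, D4, D5}: latency cost 52 + fixed 19 = 71.
All other subsets cost ≥ 70. Minimum total cost: 67.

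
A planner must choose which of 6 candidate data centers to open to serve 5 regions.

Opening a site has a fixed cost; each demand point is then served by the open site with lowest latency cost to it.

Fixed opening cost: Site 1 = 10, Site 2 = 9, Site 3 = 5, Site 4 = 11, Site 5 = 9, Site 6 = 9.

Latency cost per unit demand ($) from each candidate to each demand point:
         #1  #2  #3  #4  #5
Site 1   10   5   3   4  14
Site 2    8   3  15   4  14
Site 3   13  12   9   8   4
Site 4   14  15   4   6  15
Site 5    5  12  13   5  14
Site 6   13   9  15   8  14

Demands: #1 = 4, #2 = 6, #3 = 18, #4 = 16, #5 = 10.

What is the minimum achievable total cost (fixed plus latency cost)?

Open {Site 1, Site 2, Site 3, Site 5}: assign each demand point to its cheapest open site.
  #1→Site 5 4×5=20, #2→Site 2 6×3=18, #3→Site 1 18×3=54, #4→Site 1 16×4=64, #5→Site 3 10×4=40
  latency cost 196, fixed 33 → total 229.
Compare {Site 1, Site 2, Site 3}: latency cost 208 + fixed 24 = 232.
Compare {Site 1, Site 3, Site 5}: latency cost 208 + fixed 24 = 232.
Compare {Site 1, Site 2, Site 3, Site 5, Site 6}: latency cost 196 + fixed 42 = 238.
All other subsets cost ≥ 232. Minimum total cost: 229.

229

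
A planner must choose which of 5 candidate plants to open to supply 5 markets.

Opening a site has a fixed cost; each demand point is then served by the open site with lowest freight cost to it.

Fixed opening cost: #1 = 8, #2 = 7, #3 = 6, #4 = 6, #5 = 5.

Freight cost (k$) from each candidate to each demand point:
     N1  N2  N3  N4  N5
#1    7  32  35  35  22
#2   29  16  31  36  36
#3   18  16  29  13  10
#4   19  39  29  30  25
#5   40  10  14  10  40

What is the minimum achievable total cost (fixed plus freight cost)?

Open {#1, #3, #5}: assign each demand point to its cheapest open site.
  N1→#1 7, N2→#5 10, N3→#5 14, N4→#5 10, N5→#3 10
  freight cost 51, fixed 19 → total 70.
Compare {#3, #5}: freight cost 62 + fixed 11 = 73.
Compare {#1, #5}: freight cost 63 + fixed 13 = 76.
Compare {#1, #3, #4, #5}: freight cost 51 + fixed 25 = 76.
All other subsets cost ≥ 73. Minimum total cost: 70.

70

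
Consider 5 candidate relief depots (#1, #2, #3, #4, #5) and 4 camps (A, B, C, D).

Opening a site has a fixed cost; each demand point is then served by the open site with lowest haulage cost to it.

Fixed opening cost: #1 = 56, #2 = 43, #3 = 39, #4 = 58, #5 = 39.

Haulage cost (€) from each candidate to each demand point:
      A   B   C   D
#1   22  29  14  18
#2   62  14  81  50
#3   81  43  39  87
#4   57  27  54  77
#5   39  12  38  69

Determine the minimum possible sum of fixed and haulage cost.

139

Open {#1}: assign each demand point to its cheapest open site.
  A→#1 22, B→#1 29, C→#1 14, D→#1 18
  haulage cost 83, fixed 56 → total 139.
Compare {#1, #5}: haulage cost 66 + fixed 95 = 161.
Compare {#1, #2}: haulage cost 68 + fixed 99 = 167.
Compare {#1, #3}: haulage cost 83 + fixed 95 = 178.
All other subsets cost ≥ 161. Minimum total cost: 139.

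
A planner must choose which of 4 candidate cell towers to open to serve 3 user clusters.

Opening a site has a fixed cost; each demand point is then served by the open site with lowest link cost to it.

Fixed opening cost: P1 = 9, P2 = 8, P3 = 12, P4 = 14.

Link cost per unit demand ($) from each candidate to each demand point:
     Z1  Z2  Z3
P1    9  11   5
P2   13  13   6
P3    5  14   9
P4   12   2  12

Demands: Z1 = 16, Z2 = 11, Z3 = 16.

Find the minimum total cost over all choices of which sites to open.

Open {P1, P3, P4}: assign each demand point to its cheapest open site.
  Z1→P3 16×5=80, Z2→P4 11×2=22, Z3→P1 16×5=80
  link cost 182, fixed 35 → total 217.
Compare {P1, P2, P3, P4}: link cost 182 + fixed 43 = 225.
Compare {P2, P3, P4}: link cost 198 + fixed 34 = 232.
Compare {P1, P4}: link cost 246 + fixed 23 = 269.
All other subsets cost ≥ 225. Minimum total cost: 217.

217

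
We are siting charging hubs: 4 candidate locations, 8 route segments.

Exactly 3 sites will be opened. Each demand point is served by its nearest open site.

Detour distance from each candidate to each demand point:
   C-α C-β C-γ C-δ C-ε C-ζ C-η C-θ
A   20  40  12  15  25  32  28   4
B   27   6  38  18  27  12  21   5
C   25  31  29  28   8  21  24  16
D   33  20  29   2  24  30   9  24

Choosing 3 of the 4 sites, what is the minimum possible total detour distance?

Open {A, B, D}.
  C-α→A 20, C-β→B 6, C-γ→A 12, C-δ→D 2, C-ε→D 24, C-ζ→B 12, C-η→D 9, C-θ→A 4  ⇒ total 89.
Compare {A, C, D}: total 96.
Compare {B, C, D}: total 96.
No size-3 selection does better; minimum is 89.

89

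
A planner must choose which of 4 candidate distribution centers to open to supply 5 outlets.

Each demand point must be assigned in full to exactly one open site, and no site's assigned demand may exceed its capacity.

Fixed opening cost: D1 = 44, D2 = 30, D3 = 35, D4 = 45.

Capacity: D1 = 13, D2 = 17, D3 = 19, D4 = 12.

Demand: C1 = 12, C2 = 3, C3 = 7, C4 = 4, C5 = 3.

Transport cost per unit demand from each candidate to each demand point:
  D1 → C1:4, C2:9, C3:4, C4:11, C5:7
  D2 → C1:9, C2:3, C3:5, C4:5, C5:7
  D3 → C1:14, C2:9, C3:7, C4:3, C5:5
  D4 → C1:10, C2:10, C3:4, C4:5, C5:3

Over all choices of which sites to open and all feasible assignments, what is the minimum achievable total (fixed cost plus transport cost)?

Open {D1, D2}; cheapest assignment that respects the capacities:
  D1 (cap 13, load 12): C1 — cost 12×4 = 48
  D2 (cap 17, load 17): C2, C3, C4, C5 — cost 3×3 + 7×5 + 4×5 + 3×7 = 85
  Shipping 133, fixed 74 → total 207.
  Any other capacity-feasible assignment to {D1, D2} ships for at least 133.
Compare {D1, D2, D3}: its best feasible assignment gives total 228.
Compare {D1, D3}: its best feasible assignment gives total 230.
Every other set of open sites that can feasibly serve all demand totals ≥ 228 even under its best assignment. Minimum: 207.

207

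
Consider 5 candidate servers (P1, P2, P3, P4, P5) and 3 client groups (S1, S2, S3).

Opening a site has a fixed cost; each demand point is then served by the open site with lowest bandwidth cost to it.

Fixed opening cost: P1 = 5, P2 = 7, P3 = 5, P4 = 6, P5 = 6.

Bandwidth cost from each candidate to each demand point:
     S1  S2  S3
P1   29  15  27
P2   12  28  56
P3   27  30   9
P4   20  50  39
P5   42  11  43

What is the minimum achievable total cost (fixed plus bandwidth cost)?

Open {P2, P3, P5}: assign each demand point to its cheapest open site.
  S1→P2 12, S2→P5 11, S3→P3 9
  bandwidth cost 32, fixed 18 → total 50.
Compare {P1, P2, P3}: bandwidth cost 36 + fixed 17 = 53.
Compare {P1, P2, P3, P5}: bandwidth cost 32 + fixed 23 = 55.
Compare {P2, P3, P4, P5}: bandwidth cost 32 + fixed 24 = 56.
All other subsets cost ≥ 53. Minimum total cost: 50.

50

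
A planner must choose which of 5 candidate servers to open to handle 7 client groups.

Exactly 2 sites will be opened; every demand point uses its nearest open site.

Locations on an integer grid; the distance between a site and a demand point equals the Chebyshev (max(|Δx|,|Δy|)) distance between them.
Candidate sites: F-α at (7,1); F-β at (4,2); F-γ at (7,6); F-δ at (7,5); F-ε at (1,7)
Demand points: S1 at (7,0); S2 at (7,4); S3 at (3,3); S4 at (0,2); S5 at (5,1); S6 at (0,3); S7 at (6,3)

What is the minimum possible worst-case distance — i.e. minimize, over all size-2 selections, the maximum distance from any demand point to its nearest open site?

Open {F-α, F-β}.
  Farthest demand point is S4 at distance 4 (to F-β); all others are ≤ 4.
With {F-β, F-γ} the worst case is 4.
With {F-β, F-δ} the worst case is 4.
No size-2 selection achieves below 4.

4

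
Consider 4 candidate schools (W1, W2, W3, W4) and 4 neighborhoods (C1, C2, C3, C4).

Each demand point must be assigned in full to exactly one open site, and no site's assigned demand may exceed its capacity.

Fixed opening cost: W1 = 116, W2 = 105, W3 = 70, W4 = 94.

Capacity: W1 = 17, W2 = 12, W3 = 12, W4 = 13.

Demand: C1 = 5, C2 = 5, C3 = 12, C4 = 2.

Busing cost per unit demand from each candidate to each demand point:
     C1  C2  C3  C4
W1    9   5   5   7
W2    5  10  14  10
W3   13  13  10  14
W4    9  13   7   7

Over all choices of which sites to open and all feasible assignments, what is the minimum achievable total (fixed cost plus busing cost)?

Open {W1, W2}; cheapest assignment that respects the capacities:
  W1 (cap 17, load 17): C2, C3 — cost 5×5 + 12×5 = 85
  W2 (cap 12, load 7): C1, C4 — cost 5×5 + 2×10 = 45
  Shipping 130, fixed 221 → total 351.
  Any other capacity-feasible assignment to {W1, W2} ships for at least 130.
Compare {W1, W4}: its best feasible assignment gives total 354.
Compare {W1, W3}: its best feasible assignment gives total 364.
Every other set of open sites that can feasibly serve all demand totals ≥ 354 even under its best assignment. Minimum: 351.

351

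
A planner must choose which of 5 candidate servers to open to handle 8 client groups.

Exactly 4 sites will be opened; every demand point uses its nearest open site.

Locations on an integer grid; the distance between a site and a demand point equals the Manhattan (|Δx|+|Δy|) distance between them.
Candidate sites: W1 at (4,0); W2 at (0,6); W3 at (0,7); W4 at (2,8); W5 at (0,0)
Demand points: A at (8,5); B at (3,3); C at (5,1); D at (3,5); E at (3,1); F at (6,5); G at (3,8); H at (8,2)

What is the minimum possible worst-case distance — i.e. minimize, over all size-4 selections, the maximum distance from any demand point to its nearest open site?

9

Open {W1, W2, W3, W4}.
  Farthest demand point is A at distance 9 (to W1); all others are ≤ 9.
With {W1, W2, W3, W5} the worst case is 9.
With {W1, W2, W4, W5} the worst case is 9.
No size-4 selection achieves below 9.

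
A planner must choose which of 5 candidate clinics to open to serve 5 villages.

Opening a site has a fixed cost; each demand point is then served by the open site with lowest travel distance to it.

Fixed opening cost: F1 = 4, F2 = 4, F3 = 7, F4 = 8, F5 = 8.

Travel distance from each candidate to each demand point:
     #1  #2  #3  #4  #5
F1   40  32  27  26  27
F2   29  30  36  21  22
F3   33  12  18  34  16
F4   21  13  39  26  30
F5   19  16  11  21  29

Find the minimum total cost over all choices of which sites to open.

94

Open {F3, F5}: assign each demand point to its cheapest open site.
  #1→F5 19, #2→F3 12, #3→F5 11, #4→F5 21, #5→F3 16
  travel distance 79, fixed 15 → total 94.
Compare {F1, F3, F5}: travel distance 79 + fixed 19 = 98.
Compare {F2, F3, F5}: travel distance 79 + fixed 19 = 98.
Compare {F2, F5}: travel distance 89 + fixed 12 = 101.
All other subsets cost ≥ 98. Minimum total cost: 94.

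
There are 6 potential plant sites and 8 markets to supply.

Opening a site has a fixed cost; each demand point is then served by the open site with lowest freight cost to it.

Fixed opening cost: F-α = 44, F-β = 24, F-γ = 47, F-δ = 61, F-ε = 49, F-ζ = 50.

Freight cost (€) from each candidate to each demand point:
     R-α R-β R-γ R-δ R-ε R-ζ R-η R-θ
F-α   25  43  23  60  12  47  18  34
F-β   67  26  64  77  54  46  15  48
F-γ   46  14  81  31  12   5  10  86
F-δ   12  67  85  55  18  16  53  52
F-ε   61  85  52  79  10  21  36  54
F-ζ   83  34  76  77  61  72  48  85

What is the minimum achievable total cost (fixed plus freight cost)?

Open {F-α, F-γ}: assign each demand point to its cheapest open site.
  R-α→F-α 25, R-β→F-γ 14, R-γ→F-α 23, R-δ→F-γ 31, R-ε→F-α 12, R-ζ→F-γ 5, R-η→F-γ 10, R-θ→F-α 34
  freight cost 154, fixed 91 → total 245.
Compare {F-α, F-β, F-γ}: freight cost 154 + fixed 115 = 269.
Compare {F-α, F-γ, F-ε}: freight cost 152 + fixed 140 = 292.
Compare {F-α, F-γ, F-δ}: freight cost 141 + fixed 152 = 293.
All other subsets cost ≥ 269. Minimum total cost: 245.

245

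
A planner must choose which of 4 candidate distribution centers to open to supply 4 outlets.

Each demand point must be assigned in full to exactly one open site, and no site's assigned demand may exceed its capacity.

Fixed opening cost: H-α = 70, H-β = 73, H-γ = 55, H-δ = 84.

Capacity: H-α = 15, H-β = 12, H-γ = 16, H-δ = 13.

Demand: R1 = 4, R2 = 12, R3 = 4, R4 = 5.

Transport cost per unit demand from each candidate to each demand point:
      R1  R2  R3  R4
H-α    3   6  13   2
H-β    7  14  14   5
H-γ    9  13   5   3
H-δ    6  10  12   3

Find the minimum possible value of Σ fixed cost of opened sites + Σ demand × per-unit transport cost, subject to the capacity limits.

268

Open {H-α, H-γ}; cheapest assignment that respects the capacities:
  H-α (cap 15, load 12): R2 — cost 12×6 = 72
  H-γ (cap 16, load 13): R1, R3, R4 — cost 4×9 + 4×5 + 5×3 = 71
  Shipping 143, fixed 125 → total 268.
  Any other capacity-feasible assignment to {H-α, H-γ} ships for at least 143.
Compare {H-α, H-δ}: its best feasible assignment gives total 313.
Compare {H-γ, H-δ}: its best feasible assignment gives total 330.
Every other set of open sites that can feasibly serve all demand totals ≥ 313 even under its best assignment. Minimum: 268.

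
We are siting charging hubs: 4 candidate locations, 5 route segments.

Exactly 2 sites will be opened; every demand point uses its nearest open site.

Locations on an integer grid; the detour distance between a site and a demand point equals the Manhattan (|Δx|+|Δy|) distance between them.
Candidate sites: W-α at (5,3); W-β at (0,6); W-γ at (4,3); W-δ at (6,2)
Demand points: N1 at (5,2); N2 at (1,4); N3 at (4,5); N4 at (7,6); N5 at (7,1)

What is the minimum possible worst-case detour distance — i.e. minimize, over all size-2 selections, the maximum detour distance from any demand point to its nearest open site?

5

Open {W-α, W-β}.
  Farthest demand point is N4 at detour distance 5 (to W-α); all others are ≤ 5.
With {W-α, W-γ} the worst case is 5.
With {W-α, W-δ} the worst case is 5.
No size-2 selection achieves below 5.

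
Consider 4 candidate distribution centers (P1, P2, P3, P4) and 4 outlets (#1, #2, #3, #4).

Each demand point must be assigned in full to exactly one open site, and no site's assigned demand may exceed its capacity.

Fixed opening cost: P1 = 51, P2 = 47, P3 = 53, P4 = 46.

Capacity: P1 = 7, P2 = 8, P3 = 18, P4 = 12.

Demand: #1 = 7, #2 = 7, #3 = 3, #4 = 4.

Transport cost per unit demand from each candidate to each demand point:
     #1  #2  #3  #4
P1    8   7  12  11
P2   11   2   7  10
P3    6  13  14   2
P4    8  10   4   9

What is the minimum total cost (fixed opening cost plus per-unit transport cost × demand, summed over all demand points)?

206

Open {P2, P3}; cheapest assignment that respects the capacities:
  P2 (cap 8, load 7): #2 — cost 7×2 = 14
  P3 (cap 18, load 14): #1, #3, #4 — cost 7×6 + 3×14 + 4×2 = 92
  Shipping 106, fixed 100 → total 206.
  Any other capacity-feasible assignment to {P2, P3} ships for at least 106.
Compare {P2, P3, P4}: its best feasible assignment gives total 222.
Compare {P3, P4}: its best feasible assignment gives total 231.
Every other set of open sites that can feasibly serve all demand totals ≥ 222 even under its best assignment. Minimum: 206.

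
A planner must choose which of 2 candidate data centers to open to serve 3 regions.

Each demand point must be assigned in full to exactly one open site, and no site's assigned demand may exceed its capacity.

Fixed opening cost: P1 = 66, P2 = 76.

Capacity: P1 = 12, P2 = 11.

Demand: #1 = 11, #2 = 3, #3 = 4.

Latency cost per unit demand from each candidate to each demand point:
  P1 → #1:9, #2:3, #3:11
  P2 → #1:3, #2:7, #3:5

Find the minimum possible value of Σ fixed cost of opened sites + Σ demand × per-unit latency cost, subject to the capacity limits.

Open {P1, P2}; cheapest assignment that respects the capacities:
  P1 (cap 12, load 7): #2, #3 — cost 3×3 + 4×11 = 53
  P2 (cap 11, load 11): #1 — cost 11×3 = 33
  Shipping 86, fixed 142 → total 228.
  Any other capacity-feasible assignment to {P1, P2} ships for at least 86.
Total demand is 18 and no other set of sites has combined capacity ≥ 18, so {P1, P2} is the only feasible choice of open sites. Minimum: 228.

228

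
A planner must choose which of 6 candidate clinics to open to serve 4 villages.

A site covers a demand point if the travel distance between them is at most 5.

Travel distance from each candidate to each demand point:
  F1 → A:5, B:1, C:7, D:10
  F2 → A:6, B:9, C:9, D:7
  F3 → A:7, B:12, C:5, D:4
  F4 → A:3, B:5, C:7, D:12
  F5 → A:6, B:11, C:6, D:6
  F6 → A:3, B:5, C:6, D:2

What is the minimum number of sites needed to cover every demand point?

Coverage sets (demand points within 5 of each site):
  F1: {A, B}
  F2: {}
  F3: {C, D}
  F4: {A, B}
  F5: {}
  F6: {A, B, D}
No single site covers all 4 demand points.
But {F1, F3} covers everything, so the minimum is 2.

2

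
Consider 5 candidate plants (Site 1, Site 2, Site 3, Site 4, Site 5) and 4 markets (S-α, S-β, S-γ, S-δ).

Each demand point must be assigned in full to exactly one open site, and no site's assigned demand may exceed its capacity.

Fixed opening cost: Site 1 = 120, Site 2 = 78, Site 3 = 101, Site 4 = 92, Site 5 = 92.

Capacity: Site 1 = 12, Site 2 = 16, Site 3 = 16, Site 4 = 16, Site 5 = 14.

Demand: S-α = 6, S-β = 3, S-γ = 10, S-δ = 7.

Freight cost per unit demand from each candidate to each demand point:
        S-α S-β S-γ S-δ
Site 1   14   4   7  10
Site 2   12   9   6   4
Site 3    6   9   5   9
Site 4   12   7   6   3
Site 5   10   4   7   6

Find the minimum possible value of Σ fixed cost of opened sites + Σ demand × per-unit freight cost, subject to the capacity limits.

320

Open {Site 2, Site 3}; cheapest assignment that respects the capacities:
  Site 2 (cap 16, load 10): S-β, S-δ — cost 3×9 + 7×4 = 55
  Site 3 (cap 16, load 16): S-α, S-γ — cost 6×6 + 10×5 = 86
  Shipping 141, fixed 179 → total 320.
  Any other capacity-feasible assignment to {Site 2, Site 3} ships for at least 141.
Compare {Site 3, Site 4}: its best feasible assignment gives total 321.
Compare {Site 3, Site 5}: its best feasible assignment gives total 333.
Every other set of open sites that can feasibly serve all demand totals ≥ 321 even under its best assignment. Minimum: 320.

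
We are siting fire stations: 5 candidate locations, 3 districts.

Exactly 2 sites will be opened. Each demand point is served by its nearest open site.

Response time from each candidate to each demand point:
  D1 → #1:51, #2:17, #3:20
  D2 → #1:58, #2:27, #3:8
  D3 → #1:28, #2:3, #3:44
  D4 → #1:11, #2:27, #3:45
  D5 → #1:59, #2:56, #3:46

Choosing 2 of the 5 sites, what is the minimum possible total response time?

39

Open {D2, D3}.
  #1→D3 28, #2→D3 3, #3→D2 8  ⇒ total 39.
Compare {D2, D4}: total 46.
Compare {D1, D4}: total 48.
No size-2 selection does better; minimum is 39.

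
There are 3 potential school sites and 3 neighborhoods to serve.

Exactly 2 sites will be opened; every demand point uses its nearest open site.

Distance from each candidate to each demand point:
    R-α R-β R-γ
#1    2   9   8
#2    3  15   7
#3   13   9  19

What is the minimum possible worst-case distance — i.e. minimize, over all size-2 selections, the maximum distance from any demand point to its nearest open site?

Open {#1, #2}.
  Farthest demand point is R-β at distance 9 (to #1); all others are ≤ 9.
With {#1, #3} the worst case is 9.
With {#2, #3} the worst case is 9.
No size-2 selection achieves below 9.

9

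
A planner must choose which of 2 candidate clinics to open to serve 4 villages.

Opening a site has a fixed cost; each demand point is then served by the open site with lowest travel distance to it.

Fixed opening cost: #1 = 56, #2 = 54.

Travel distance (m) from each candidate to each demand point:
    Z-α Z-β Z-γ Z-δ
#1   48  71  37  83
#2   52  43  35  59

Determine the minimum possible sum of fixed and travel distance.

Open {#2}: assign each demand point to its cheapest open site.
  Z-α→#2 52, Z-β→#2 43, Z-γ→#2 35, Z-δ→#2 59
  travel distance 189, fixed 54 → total 243.
Compare {#1}: travel distance 239 + fixed 56 = 295.
Compare {#1, #2}: travel distance 185 + fixed 110 = 295.

243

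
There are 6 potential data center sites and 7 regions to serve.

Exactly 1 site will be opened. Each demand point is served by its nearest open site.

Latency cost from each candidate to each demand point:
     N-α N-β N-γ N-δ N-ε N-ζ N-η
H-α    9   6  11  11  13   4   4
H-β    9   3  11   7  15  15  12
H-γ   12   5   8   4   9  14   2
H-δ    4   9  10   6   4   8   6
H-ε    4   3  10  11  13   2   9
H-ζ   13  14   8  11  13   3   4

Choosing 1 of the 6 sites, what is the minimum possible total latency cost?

Open {H-δ}.
  N-α→H-δ 4, N-β→H-δ 9, N-γ→H-δ 10, N-δ→H-δ 6, N-ε→H-δ 4, N-ζ→H-δ 8, N-η→H-δ 6  ⇒ total 47.
Compare {H-ε}: total 52.
Compare {H-γ}: total 54.
No size-1 selection does better; minimum is 47.

47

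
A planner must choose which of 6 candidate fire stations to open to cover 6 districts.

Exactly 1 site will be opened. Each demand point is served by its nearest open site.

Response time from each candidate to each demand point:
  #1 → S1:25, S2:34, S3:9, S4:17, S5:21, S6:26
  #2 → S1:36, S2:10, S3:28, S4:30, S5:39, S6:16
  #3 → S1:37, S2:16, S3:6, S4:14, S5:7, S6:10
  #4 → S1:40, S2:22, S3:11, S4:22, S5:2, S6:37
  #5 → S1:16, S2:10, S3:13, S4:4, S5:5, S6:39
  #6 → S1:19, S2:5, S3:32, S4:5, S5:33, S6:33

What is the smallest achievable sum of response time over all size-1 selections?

87

Open {#5}.
  S1→#5 16, S2→#5 10, S3→#5 13, S4→#5 4, S5→#5 5, S6→#5 39  ⇒ total 87.
Compare {#3}: total 90.
Compare {#6}: total 127.
No size-1 selection does better; minimum is 87.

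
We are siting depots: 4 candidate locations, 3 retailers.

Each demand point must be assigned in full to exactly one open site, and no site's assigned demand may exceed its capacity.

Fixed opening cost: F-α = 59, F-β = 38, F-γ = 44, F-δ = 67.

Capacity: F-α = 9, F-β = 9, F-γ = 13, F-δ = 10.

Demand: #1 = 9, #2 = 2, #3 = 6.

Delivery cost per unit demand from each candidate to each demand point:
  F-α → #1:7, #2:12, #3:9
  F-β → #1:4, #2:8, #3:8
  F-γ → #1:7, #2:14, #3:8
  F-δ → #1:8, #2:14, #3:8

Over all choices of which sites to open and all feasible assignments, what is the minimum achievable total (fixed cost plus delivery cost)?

194

Open {F-β, F-γ}; cheapest assignment that respects the capacities:
  F-β (cap 9, load 9): #1 — cost 9×4 = 36
  F-γ (cap 13, load 8): #2, #3 — cost 2×14 + 6×8 = 76
  Shipping 112, fixed 82 → total 194.
  Any other capacity-feasible assignment to {F-β, F-γ} ships for at least 112.
Compare {F-α, F-β}: its best feasible assignment gives total 211.
Compare {F-β, F-δ}: its best feasible assignment gives total 217.
Every other set of open sites that can feasibly serve all demand totals ≥ 211 even under its best assignment. Minimum: 194.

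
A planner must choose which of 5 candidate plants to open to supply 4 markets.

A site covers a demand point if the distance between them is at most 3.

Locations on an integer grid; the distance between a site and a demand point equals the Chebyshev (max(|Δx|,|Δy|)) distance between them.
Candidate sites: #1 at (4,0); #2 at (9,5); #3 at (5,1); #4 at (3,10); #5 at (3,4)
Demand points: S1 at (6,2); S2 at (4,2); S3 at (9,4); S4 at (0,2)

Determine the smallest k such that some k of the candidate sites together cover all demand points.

2

Coverage sets (demand points within 3 of each site):
  #1: {S1, S2}
  #2: {S1, S3}
  #3: {S1, S2}
  #4: {}
  #5: {S1, S2, S4}
No single site covers all 4 demand points.
But {#2, #5} covers everything, so the minimum is 2.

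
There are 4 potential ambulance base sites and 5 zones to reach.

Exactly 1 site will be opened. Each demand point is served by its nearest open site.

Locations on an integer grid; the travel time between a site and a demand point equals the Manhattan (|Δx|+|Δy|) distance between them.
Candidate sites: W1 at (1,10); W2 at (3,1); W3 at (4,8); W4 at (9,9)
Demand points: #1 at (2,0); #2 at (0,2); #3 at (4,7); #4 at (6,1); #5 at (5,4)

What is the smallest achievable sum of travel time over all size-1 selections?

Open {W2}.
  #1→W2 2, #2→W2 4, #3→W2 7, #4→W2 3, #5→W2 5  ⇒ total 21.
Compare {W3}: total 35.
Compare {W1}: total 50.
No size-1 selection does better; minimum is 21.

21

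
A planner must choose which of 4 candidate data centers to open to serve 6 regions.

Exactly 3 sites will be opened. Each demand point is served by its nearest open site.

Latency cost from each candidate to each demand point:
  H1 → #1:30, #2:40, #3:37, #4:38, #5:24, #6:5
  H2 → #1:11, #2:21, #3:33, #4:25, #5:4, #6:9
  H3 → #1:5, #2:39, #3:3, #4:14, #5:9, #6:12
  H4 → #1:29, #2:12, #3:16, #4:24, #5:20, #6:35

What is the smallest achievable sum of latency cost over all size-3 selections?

47

Open {H2, H3, H4}.
  #1→H3 5, #2→H4 12, #3→H3 3, #4→H3 14, #5→H2 4, #6→H2 9  ⇒ total 47.
Compare {H1, H3, H4}: total 48.
Compare {H1, H2, H3}: total 52.
No size-3 selection does better; minimum is 47.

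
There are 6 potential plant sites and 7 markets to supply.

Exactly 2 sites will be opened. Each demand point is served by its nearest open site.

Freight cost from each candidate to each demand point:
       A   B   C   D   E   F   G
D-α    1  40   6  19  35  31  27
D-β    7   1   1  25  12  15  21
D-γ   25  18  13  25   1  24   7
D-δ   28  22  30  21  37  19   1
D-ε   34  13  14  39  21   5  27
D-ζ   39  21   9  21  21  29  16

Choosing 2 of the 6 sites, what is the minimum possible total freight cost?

57

Open {D-β, D-γ}.
  A→D-β 7, B→D-β 1, C→D-β 1, D→D-β 25, E→D-γ 1, F→D-β 15, G→D-γ 7  ⇒ total 57.
Compare {D-β, D-δ}: total 58.
Compare {D-α, D-β}: total 70.
No size-2 selection does better; minimum is 57.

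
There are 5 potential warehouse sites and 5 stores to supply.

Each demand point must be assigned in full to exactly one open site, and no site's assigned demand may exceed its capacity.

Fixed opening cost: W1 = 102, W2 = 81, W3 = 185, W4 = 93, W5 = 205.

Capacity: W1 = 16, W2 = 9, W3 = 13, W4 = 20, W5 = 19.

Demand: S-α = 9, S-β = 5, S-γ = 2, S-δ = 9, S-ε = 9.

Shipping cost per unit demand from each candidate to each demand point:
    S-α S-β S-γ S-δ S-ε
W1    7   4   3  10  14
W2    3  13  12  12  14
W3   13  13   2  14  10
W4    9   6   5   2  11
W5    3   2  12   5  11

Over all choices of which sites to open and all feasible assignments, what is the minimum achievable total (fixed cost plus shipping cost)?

Open {W1, W4}; cheapest assignment that respects the capacities:
  W1 (cap 16, load 16): S-α, S-β, S-γ — cost 9×7 + 5×4 + 2×3 = 89
  W4 (cap 20, load 18): S-δ, S-ε — cost 9×2 + 9×11 = 117
  Shipping 206, fixed 195 → total 401.
  Any other capacity-feasible assignment to {W1, W4} ships for at least 206.
Compare {W1, W2, W4}: its best feasible assignment gives total 446.
Compare {W4, W5}: its best feasible assignment gives total 462.
Every other set of open sites that can feasibly serve all demand totals ≥ 446 even under its best assignment. Minimum: 401.

401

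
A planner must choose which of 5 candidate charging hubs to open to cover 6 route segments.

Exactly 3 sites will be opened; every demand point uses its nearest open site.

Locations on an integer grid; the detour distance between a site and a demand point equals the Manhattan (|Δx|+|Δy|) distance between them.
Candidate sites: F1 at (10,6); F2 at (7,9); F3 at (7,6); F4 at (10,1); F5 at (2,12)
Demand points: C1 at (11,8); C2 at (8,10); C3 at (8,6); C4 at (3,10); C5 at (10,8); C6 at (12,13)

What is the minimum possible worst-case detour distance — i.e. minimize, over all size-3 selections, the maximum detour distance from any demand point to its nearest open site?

Open {F1, F2, F3}.
  Farthest demand point is C6 at detour distance 9 (to F1); all others are ≤ 9.
With {F1, F2, F4} the worst case is 9.
With {F1, F2, F5} the worst case is 9.
No size-3 selection achieves below 9.

9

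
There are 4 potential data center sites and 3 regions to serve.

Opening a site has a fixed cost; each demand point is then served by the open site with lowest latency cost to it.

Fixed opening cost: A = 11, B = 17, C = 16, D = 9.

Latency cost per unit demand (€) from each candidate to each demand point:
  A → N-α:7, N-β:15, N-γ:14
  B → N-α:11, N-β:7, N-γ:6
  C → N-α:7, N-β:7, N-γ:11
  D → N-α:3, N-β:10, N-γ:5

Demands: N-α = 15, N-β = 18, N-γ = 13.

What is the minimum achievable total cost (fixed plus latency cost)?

Open {C, D}: assign each demand point to its cheapest open site.
  N-α→D 15×3=45, N-β→C 18×7=126, N-γ→D 13×5=65
  latency cost 236, fixed 25 → total 261.
Compare {B, D}: latency cost 236 + fixed 26 = 262.
Compare {A, C, D}: latency cost 236 + fixed 36 = 272.
Compare {A, B, D}: latency cost 236 + fixed 37 = 273.
All other subsets cost ≥ 262. Minimum total cost: 261.

261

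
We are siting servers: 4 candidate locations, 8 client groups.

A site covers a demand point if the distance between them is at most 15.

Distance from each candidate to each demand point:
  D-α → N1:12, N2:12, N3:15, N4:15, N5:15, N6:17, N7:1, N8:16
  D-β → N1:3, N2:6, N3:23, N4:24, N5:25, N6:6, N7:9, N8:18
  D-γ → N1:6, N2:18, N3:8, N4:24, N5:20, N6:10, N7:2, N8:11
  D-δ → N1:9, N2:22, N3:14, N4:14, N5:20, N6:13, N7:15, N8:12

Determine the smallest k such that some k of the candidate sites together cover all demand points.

2

Coverage sets (demand points within 15 of each site):
  D-α: {N1, N2, N3, N4, N5, N7}
  D-β: {N1, N2, N6, N7}
  D-γ: {N1, N3, N6, N7, N8}
  D-δ: {N1, N3, N4, N6, N7, N8}
No single site covers all 8 demand points.
But {D-α, D-γ} covers everything, so the minimum is 2.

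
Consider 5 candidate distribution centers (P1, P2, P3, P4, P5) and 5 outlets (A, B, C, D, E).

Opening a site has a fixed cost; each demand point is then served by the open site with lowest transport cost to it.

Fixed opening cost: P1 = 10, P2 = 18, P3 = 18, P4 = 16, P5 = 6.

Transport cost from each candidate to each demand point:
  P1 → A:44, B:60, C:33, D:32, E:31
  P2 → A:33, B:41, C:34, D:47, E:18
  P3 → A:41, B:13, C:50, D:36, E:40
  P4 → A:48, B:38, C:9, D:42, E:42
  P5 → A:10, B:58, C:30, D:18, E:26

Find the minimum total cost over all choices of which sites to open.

Open {P3, P4, P5}: assign each demand point to its cheapest open site.
  A→P5 10, B→P3 13, C→P4 9, D→P5 18, E→P5 26
  transport cost 76, fixed 40 → total 116.
Compare {P3, P5}: transport cost 97 + fixed 24 = 121.
Compare {P4, P5}: transport cost 101 + fixed 22 = 123.
Compare {P1, P3, P4, P5}: transport cost 76 + fixed 50 = 126.
All other subsets cost ≥ 121. Minimum total cost: 116.

116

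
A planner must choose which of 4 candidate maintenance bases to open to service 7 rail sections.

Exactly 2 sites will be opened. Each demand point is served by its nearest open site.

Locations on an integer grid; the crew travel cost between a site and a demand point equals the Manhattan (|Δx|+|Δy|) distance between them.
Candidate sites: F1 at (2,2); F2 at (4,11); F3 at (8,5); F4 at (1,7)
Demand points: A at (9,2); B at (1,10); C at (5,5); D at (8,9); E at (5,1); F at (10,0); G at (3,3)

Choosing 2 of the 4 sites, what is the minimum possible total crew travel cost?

Open {F1, F3}.
  A→F3 4, B→F1 9, C→F3 3, D→F3 4, E→F1 4, F→F3 7, G→F1 2  ⇒ total 33.
Compare {F3, F4}: total 34.
Compare {F2, F3}: total 36.
No size-2 selection does better; minimum is 33.

33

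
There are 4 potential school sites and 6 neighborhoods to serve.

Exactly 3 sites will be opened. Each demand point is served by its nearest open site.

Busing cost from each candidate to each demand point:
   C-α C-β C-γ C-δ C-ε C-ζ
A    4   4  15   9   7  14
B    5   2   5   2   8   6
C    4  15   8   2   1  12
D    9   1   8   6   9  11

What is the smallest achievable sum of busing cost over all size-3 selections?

19

Open {B, C, D}.
  C-α→C 4, C-β→D 1, C-γ→B 5, C-δ→B 2, C-ε→C 1, C-ζ→B 6  ⇒ total 19.
Compare {A, B, C}: total 20.
Compare {A, B, D}: total 25.
No size-3 selection does better; minimum is 19.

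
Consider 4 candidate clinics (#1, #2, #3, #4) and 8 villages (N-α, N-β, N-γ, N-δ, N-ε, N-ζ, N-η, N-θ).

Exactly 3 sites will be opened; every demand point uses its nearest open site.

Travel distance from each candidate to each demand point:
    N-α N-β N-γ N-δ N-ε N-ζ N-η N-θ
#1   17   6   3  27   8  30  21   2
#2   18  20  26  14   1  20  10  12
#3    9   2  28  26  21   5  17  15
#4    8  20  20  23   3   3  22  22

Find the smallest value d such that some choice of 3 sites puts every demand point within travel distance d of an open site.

Open {#1, #2, #3}.
  Farthest demand point is N-δ at travel distance 14 (to #2); all others are ≤ 14.
With {#1, #2, #4} the worst case is 14.
With {#2, #3, #4} the worst case is 20.
No size-3 selection achieves below 14.

14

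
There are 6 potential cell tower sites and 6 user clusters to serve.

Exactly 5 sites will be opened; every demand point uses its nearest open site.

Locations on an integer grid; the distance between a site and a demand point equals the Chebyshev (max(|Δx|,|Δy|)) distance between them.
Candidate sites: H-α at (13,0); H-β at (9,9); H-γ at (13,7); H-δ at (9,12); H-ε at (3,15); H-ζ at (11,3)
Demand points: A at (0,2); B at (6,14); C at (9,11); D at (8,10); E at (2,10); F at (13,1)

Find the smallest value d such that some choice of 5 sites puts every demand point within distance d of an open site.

9

Open {H-α, H-β, H-γ, H-δ, H-ε}.
  Farthest demand point is A at distance 9 (to H-β); all others are ≤ 9.
With {H-α, H-β, H-γ, H-δ, H-ζ} the worst case is 9.
With {H-α, H-β, H-γ, H-ε, H-ζ} the worst case is 9.
No size-5 selection achieves below 9.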